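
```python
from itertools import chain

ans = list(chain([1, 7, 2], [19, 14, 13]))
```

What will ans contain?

Step 1: chain() concatenates iterables: [1, 7, 2] + [19, 14, 13].
Therefore ans = [1, 7, 2, 19, 14, 13].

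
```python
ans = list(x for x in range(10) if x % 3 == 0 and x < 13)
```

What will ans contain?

Step 1: Filter range(10) where x % 3 == 0 and x < 13:
  x=0: both conditions met, included
  x=1: excluded (1 % 3 != 0)
  x=2: excluded (2 % 3 != 0)
  x=3: both conditions met, included
  x=4: excluded (4 % 3 != 0)
  x=5: excluded (5 % 3 != 0)
  x=6: both conditions met, included
  x=7: excluded (7 % 3 != 0)
  x=8: excluded (8 % 3 != 0)
  x=9: both conditions met, included
Therefore ans = [0, 3, 6, 9].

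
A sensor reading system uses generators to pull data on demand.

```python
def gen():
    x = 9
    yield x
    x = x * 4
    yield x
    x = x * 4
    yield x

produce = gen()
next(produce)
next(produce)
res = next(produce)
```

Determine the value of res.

Step 1: Trace through generator execution:
  Yield 1: x starts at 9, yield 9
  Yield 2: x = 9 * 4 = 36, yield 36
  Yield 3: x = 36 * 4 = 144, yield 144
Step 2: First next() gets 9, second next() gets the second value, third next() yields 144.
Therefore res = 144.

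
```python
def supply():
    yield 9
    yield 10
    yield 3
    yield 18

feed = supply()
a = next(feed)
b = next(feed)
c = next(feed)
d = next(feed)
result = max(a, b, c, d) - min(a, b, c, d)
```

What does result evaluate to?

Step 1: Create generator and consume all values:
  a = next(feed) = 9
  b = next(feed) = 10
  c = next(feed) = 3
  d = next(feed) = 18
Step 2: max = 18, min = 3, result = 18 - 3 = 15.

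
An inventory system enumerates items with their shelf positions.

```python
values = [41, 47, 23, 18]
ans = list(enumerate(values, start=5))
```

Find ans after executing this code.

Step 1: enumerate with start=5:
  (5, 41)
  (6, 47)
  (7, 23)
  (8, 18)
Therefore ans = [(5, 41), (6, 47), (7, 23), (8, 18)].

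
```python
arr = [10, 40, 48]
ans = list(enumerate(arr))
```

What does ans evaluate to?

Step 1: enumerate pairs each element with its index:
  (0, 10)
  (1, 40)
  (2, 48)
Therefore ans = [(0, 10), (1, 40), (2, 48)].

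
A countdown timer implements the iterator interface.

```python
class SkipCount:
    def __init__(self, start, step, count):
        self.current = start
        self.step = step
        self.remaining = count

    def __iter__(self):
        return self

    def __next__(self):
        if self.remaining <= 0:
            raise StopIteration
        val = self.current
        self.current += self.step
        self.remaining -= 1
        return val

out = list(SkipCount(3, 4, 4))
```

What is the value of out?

Step 1: SkipCount starts at 3, increments by 4, for 4 steps:
  Yield 3, then current += 4
  Yield 7, then current += 4
  Yield 11, then current += 4
  Yield 15, then current += 4
Therefore out = [3, 7, 11, 15].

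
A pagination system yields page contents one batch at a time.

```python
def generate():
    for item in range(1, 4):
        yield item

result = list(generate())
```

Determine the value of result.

Step 1: The generator yields each value from range(1, 4).
Step 2: list() consumes all yields: [1, 2, 3].
Therefore result = [1, 2, 3].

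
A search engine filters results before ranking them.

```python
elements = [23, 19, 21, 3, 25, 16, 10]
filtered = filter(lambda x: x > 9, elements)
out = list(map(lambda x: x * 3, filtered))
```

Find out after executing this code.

Step 1: Filter elements for elements > 9:
  23: kept
  19: kept
  21: kept
  3: removed
  25: kept
  16: kept
  10: kept
Step 2: Map x * 3 on filtered [23, 19, 21, 25, 16, 10]:
  23 -> 69
  19 -> 57
  21 -> 63
  25 -> 75
  16 -> 48
  10 -> 30
Therefore out = [69, 57, 63, 75, 48, 30].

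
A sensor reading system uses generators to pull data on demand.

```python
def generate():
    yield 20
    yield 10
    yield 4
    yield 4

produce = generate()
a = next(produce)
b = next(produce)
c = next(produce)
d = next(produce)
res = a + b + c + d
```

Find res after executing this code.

Step 1: Create generator and consume all values:
  a = next(produce) = 20
  b = next(produce) = 10
  c = next(produce) = 4
  d = next(produce) = 4
Step 2: res = 20 + 10 + 4 + 4 = 38.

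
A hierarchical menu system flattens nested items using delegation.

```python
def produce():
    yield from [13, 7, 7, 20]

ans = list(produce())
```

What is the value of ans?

Step 1: yield from delegates to the iterable, yielding each element.
Step 2: Collected values: [13, 7, 7, 20].
Therefore ans = [13, 7, 7, 20].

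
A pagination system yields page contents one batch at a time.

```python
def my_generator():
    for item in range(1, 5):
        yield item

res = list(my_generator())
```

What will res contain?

Step 1: The generator yields each value from range(1, 5).
Step 2: list() consumes all yields: [1, 2, 3, 4].
Therefore res = [1, 2, 3, 4].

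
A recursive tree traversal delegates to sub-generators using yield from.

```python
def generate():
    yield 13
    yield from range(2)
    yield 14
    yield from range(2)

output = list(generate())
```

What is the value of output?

Step 1: Trace yields in order:
  yield 13
  yield 0
  yield 1
  yield 14
  yield 0
  yield 1
Therefore output = [13, 0, 1, 14, 0, 1].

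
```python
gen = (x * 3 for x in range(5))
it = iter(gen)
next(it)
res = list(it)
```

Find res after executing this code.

Step 1: Generator produces [0, 3, 6, 9, 12].
Step 2: next(it) consumes first element (0).
Step 3: list(it) collects remaining: [3, 6, 9, 12].
Therefore res = [3, 6, 9, 12].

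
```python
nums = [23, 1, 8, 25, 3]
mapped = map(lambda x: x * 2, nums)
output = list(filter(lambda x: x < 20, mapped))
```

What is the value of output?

Step 1: Map x * 2:
  23 -> 46
  1 -> 2
  8 -> 16
  25 -> 50
  3 -> 6
Step 2: Filter for < 20:
  46: removed
  2: kept
  16: kept
  50: removed
  6: kept
Therefore output = [2, 16, 6].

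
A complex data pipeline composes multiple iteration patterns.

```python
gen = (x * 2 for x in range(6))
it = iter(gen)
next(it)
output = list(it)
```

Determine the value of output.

Step 1: Generator produces [0, 2, 4, 6, 8, 10].
Step 2: next(it) consumes first element (0).
Step 3: list(it) collects remaining: [2, 4, 6, 8, 10].
Therefore output = [2, 4, 6, 8, 10].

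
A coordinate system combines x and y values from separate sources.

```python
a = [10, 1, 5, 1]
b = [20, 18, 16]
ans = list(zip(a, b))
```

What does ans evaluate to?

Step 1: zip stops at shortest (len(a)=4, len(b)=3):
  Index 0: (10, 20)
  Index 1: (1, 18)
  Index 2: (5, 16)
Step 2: Last element of a (1) has no pair, dropped.
Therefore ans = [(10, 20), (1, 18), (5, 16)].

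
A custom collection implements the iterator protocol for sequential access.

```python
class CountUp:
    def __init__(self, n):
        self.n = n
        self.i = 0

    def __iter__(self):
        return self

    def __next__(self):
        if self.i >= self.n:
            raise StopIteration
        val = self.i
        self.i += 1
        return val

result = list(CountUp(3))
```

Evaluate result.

Step 1: CountUp(3) creates an iterator counting 0 to 2.
Step 2: list() consumes all values: [0, 1, 2].
Therefore result = [0, 1, 2].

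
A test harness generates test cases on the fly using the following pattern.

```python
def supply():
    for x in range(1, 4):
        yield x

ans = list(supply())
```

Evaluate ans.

Step 1: The generator yields each value from range(1, 4).
Step 2: list() consumes all yields: [1, 2, 3].
Therefore ans = [1, 2, 3].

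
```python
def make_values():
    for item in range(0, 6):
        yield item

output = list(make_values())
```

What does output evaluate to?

Step 1: The generator yields each value from range(0, 6).
Step 2: list() consumes all yields: [0, 1, 2, 3, 4, 5].
Therefore output = [0, 1, 2, 3, 4, 5].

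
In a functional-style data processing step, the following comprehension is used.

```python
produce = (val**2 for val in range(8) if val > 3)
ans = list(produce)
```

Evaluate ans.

Step 1: For range(8), keep val > 3, then square:
  val=0: 0 <= 3, excluded
  val=1: 1 <= 3, excluded
  val=2: 2 <= 3, excluded
  val=3: 3 <= 3, excluded
  val=4: 4 > 3, yield 4**2 = 16
  val=5: 5 > 3, yield 5**2 = 25
  val=6: 6 > 3, yield 6**2 = 36
  val=7: 7 > 3, yield 7**2 = 49
Therefore ans = [16, 25, 36, 49].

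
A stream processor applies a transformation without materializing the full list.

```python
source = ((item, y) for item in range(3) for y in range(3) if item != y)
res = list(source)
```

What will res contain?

Step 1: Nested generator over range(3) x range(3) where item != y:
  (0, 0): excluded (item == y)
  (0, 1): included
  (0, 2): included
  (1, 0): included
  (1, 1): excluded (item == y)
  (1, 2): included
  (2, 0): included
  (2, 1): included
  (2, 2): excluded (item == y)
Therefore res = [(0, 1), (0, 2), (1, 0), (1, 2), (2, 0), (2, 1)].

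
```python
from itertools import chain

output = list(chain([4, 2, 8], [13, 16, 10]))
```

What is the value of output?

Step 1: chain() concatenates iterables: [4, 2, 8] + [13, 16, 10].
Therefore output = [4, 2, 8, 13, 16, 10].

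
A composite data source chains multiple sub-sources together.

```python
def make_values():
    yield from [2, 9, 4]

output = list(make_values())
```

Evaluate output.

Step 1: yield from delegates to the iterable, yielding each element.
Step 2: Collected values: [2, 9, 4].
Therefore output = [2, 9, 4].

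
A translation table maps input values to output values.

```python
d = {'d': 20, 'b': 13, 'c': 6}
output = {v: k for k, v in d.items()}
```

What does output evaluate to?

Step 1: Invert dict (swap keys and values):
  'd': 20 -> 20: 'd'
  'b': 13 -> 13: 'b'
  'c': 6 -> 6: 'c'
Therefore output = {20: 'd', 13: 'b', 6: 'c'}.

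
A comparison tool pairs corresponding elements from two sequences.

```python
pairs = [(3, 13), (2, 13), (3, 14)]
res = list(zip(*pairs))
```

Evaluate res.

Step 1: zip(*pairs) transposes: unzips [(3, 13), (2, 13), (3, 14)] into separate sequences.
Step 2: First elements: (3, 2, 3), second elements: (13, 13, 14).
Therefore res = [(3, 2, 3), (13, 13, 14)].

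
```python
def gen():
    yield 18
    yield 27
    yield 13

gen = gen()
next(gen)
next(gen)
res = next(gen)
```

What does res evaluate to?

Step 1: gen() creates a generator.
Step 2: next(gen) yields 18 (consumed and discarded).
Step 3: next(gen) yields 27 (consumed and discarded).
Step 4: next(gen) yields 13, assigned to res.
Therefore res = 13.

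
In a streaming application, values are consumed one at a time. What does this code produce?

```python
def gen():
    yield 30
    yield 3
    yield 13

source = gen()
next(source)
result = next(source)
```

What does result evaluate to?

Step 1: gen() creates a generator.
Step 2: next(source) yields 30 (consumed and discarded).
Step 3: next(source) yields 3, assigned to result.
Therefore result = 3.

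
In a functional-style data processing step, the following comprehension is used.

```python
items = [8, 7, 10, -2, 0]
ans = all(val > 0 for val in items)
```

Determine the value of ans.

Step 1: Check val > 0 for each element in [8, 7, 10, -2, 0]:
  8 > 0: True
  7 > 0: True
  10 > 0: True
  -2 > 0: False
  0 > 0: False
Step 2: all() returns False.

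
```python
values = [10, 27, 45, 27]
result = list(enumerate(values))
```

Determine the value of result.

Step 1: enumerate pairs each element with its index:
  (0, 10)
  (1, 27)
  (2, 45)
  (3, 27)
Therefore result = [(0, 10), (1, 27), (2, 45), (3, 27)].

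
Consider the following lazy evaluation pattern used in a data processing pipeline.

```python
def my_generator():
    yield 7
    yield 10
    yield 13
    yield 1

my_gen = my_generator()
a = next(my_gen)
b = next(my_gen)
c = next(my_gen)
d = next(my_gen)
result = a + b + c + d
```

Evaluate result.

Step 1: Create generator and consume all values:
  a = next(my_gen) = 7
  b = next(my_gen) = 10
  c = next(my_gen) = 13
  d = next(my_gen) = 1
Step 2: result = 7 + 10 + 13 + 1 = 31.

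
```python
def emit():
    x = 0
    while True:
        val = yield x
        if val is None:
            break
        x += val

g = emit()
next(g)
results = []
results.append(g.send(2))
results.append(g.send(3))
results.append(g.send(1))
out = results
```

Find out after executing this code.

Step 1: next(g) -> yield 0.
Step 2: send(2) -> x = 2, yield 2.
Step 3: send(3) -> x = 5, yield 5.
Step 4: send(1) -> x = 6, yield 6.
Therefore out = [2, 5, 6].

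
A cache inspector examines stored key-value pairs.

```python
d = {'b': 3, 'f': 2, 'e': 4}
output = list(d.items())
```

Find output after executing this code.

Step 1: d.items() returns (key, value) pairs in insertion order.
Therefore output = [('b', 3), ('f', 2), ('e', 4)].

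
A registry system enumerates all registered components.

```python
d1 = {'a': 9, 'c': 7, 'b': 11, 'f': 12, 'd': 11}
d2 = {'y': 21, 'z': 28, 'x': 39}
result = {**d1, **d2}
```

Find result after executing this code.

Step 1: Merge d1 and d2 (d2 values override on key conflicts).
Step 2: d1 has keys ['a', 'c', 'b', 'f', 'd'], d2 has keys ['y', 'z', 'x'].
Therefore result = {'a': 9, 'c': 7, 'b': 11, 'f': 12, 'd': 11, 'y': 21, 'z': 28, 'x': 39}.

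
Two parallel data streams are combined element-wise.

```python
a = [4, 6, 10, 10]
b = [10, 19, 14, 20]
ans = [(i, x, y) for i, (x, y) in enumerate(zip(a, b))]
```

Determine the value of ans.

Step 1: enumerate(zip(a, b)) gives index with paired elements:
  i=0: (4, 10)
  i=1: (6, 19)
  i=2: (10, 14)
  i=3: (10, 20)
Therefore ans = [(0, 4, 10), (1, 6, 19), (2, 10, 14), (3, 10, 20)].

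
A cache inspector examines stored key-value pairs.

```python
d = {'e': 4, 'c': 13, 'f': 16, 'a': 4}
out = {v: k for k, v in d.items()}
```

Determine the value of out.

Step 1: Invert dict (swap keys and values):
  'e': 4 -> 4: 'e'
  'c': 13 -> 13: 'c'
  'f': 16 -> 16: 'f'
  'a': 4 -> 4: 'a'
Therefore out = {4: 'a', 13: 'c', 16: 'f'}.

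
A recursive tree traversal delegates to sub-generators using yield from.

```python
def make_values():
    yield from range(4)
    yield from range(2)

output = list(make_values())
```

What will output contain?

Step 1: Trace yields in order:
  yield 0
  yield 1
  yield 2
  yield 3
  yield 0
  yield 1
Therefore output = [0, 1, 2, 3, 0, 1].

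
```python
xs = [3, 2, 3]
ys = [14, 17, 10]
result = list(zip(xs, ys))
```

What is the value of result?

Step 1: zip pairs elements at same index:
  Index 0: (3, 14)
  Index 1: (2, 17)
  Index 2: (3, 10)
Therefore result = [(3, 14), (2, 17), (3, 10)].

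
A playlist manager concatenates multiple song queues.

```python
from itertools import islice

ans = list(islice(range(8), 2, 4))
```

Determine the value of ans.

Step 1: islice(range(8), 2, 4) takes elements at indices [2, 4).
Step 2: Elements: [2, 3].
Therefore ans = [2, 3].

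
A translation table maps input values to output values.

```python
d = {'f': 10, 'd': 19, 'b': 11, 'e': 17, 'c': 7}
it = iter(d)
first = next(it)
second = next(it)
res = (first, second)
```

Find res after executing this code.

Step 1: iter(d) iterates over keys: ['f', 'd', 'b', 'e', 'c'].
Step 2: first = next(it) = 'f', second = next(it) = 'd'.
Therefore res = ('f', 'd').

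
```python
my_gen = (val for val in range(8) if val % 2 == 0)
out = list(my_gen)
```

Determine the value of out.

Step 1: Filter range(8) keeping only even values:
  val=0: even, included
  val=1: odd, excluded
  val=2: even, included
  val=3: odd, excluded
  val=4: even, included
  val=5: odd, excluded
  val=6: even, included
  val=7: odd, excluded
Therefore out = [0, 2, 4, 6].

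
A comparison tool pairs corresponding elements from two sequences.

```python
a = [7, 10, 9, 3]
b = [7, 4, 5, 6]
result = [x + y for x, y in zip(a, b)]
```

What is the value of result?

Step 1: Add corresponding elements:
  7 + 7 = 14
  10 + 4 = 14
  9 + 5 = 14
  3 + 6 = 9
Therefore result = [14, 14, 14, 9].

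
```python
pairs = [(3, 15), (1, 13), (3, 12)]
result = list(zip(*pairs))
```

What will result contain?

Step 1: zip(*pairs) transposes: unzips [(3, 15), (1, 13), (3, 12)] into separate sequences.
Step 2: First elements: (3, 1, 3), second elements: (15, 13, 12).
Therefore result = [(3, 1, 3), (15, 13, 12)].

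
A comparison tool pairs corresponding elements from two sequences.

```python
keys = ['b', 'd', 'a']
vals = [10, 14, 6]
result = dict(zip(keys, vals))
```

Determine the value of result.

Step 1: zip pairs keys with values:
  'b' -> 10
  'd' -> 14
  'a' -> 6
Therefore result = {'b': 10, 'd': 14, 'a': 6}.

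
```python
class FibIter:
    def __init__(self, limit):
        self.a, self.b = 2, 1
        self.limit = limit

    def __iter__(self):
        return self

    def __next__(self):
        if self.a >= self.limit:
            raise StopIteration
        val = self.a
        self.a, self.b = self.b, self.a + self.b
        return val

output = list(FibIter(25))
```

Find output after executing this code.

Step 1: Fibonacci-like sequence (a=2, b=1) until >= 25:
  Yield 2, then a,b = 1,3
  Yield 1, then a,b = 3,4
  Yield 3, then a,b = 4,7
  Yield 4, then a,b = 7,11
  Yield 7, then a,b = 11,18
  Yield 11, then a,b = 18,29
  Yield 18, then a,b = 29,47
Step 2: 29 >= 25, stop.
Therefore output = [2, 1, 3, 4, 7, 11, 18].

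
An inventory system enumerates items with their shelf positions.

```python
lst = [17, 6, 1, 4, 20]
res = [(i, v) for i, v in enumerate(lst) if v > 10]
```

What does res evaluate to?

Step 1: Filter enumerate([17, 6, 1, 4, 20]) keeping v > 10:
  (0, 17): 17 > 10, included
  (1, 6): 6 <= 10, excluded
  (2, 1): 1 <= 10, excluded
  (3, 4): 4 <= 10, excluded
  (4, 20): 20 > 10, included
Therefore res = [(0, 17), (4, 20)].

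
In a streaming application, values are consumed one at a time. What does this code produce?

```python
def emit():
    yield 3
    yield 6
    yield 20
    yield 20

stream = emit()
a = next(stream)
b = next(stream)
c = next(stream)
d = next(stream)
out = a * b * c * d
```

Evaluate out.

Step 1: Create generator and consume all values:
  a = next(stream) = 3
  b = next(stream) = 6
  c = next(stream) = 20
  d = next(stream) = 20
Step 2: out = 3 * 6 * 20 * 20 = 7200.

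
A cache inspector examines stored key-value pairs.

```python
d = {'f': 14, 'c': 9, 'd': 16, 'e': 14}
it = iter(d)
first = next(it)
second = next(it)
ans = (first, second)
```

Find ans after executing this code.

Step 1: iter(d) iterates over keys: ['f', 'c', 'd', 'e'].
Step 2: first = next(it) = 'f', second = next(it) = 'c'.
Therefore ans = ('f', 'c').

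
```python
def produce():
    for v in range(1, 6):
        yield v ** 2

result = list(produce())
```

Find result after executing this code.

Step 1: For each v in range(1, 6), yield v**2:
  v=1: yield 1**2 = 1
  v=2: yield 2**2 = 4
  v=3: yield 3**2 = 9
  v=4: yield 4**2 = 16
  v=5: yield 5**2 = 25
Therefore result = [1, 4, 9, 16, 25].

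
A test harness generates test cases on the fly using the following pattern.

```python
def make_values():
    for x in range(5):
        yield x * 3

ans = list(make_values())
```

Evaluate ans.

Step 1: For each x in range(5), yield x * 3:
  x=0: yield 0 * 3 = 0
  x=1: yield 1 * 3 = 3
  x=2: yield 2 * 3 = 6
  x=3: yield 3 * 3 = 9
  x=4: yield 4 * 3 = 12
Therefore ans = [0, 3, 6, 9, 12].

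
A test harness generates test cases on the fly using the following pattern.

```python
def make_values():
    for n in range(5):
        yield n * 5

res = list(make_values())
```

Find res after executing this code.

Step 1: For each n in range(5), yield n * 5:
  n=0: yield 0 * 5 = 0
  n=1: yield 1 * 5 = 5
  n=2: yield 2 * 5 = 10
  n=3: yield 3 * 5 = 15
  n=4: yield 4 * 5 = 20
Therefore res = [0, 5, 10, 15, 20].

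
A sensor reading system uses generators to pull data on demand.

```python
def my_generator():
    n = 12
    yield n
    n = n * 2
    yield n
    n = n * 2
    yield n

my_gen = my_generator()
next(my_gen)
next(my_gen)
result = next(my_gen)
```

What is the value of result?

Step 1: Trace through generator execution:
  Yield 1: n starts at 12, yield 12
  Yield 2: n = 12 * 2 = 24, yield 24
  Yield 3: n = 24 * 2 = 48, yield 48
Step 2: First next() gets 12, second next() gets the second value, third next() yields 48.
Therefore result = 48.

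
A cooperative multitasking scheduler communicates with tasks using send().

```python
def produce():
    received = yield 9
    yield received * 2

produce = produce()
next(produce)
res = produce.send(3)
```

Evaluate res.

Step 1: next(produce) advances to first yield, producing 9.
Step 2: send(3) resumes, received = 3.
Step 3: yield received * 2 = 3 * 2 = 6.
Therefore res = 6.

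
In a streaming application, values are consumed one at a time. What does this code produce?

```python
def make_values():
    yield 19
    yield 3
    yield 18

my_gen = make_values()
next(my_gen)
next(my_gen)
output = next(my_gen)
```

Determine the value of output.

Step 1: make_values() creates a generator.
Step 2: next(my_gen) yields 19 (consumed and discarded).
Step 3: next(my_gen) yields 3 (consumed and discarded).
Step 4: next(my_gen) yields 18, assigned to output.
Therefore output = 18.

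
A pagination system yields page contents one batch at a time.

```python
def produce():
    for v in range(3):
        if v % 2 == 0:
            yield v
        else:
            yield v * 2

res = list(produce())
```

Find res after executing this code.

Step 1: For each v in range(3), yield v if even, else v*2:
  v=0 (even): yield 0
  v=1 (odd): yield 1*2 = 2
  v=2 (even): yield 2
Therefore res = [0, 2, 2].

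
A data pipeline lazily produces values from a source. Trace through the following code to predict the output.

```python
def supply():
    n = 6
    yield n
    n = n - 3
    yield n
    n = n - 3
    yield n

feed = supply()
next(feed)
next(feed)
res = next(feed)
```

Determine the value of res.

Step 1: Trace through generator execution:
  Yield 1: n starts at 6, yield 6
  Yield 2: n = 6 - 3 = 3, yield 3
  Yield 3: n = 3 - 3 = 0, yield 0
Step 2: First next() gets 6, second next() gets the second value, third next() yields 0.
Therefore res = 0.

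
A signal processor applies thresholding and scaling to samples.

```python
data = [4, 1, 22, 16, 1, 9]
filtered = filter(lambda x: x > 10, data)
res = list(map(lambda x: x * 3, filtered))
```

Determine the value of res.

Step 1: Filter data for elements > 10:
  4: removed
  1: removed
  22: kept
  16: kept
  1: removed
  9: removed
Step 2: Map x * 3 on filtered [22, 16]:
  22 -> 66
  16 -> 48
Therefore res = [66, 48].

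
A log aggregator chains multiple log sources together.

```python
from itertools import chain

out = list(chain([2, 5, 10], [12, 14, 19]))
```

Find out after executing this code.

Step 1: chain() concatenates iterables: [2, 5, 10] + [12, 14, 19].
Therefore out = [2, 5, 10, 12, 14, 19].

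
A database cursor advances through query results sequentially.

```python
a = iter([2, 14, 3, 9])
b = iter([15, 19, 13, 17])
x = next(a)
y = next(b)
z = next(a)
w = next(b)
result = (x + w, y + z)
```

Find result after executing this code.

Step 1: a iterates [2, 14, 3, 9], b iterates [15, 19, 13, 17].
Step 2: x = next(a) = 2, y = next(b) = 15.
Step 3: z = next(a) = 14, w = next(b) = 19.
Step 4: result = (2 + 19, 15 + 14) = (21, 29).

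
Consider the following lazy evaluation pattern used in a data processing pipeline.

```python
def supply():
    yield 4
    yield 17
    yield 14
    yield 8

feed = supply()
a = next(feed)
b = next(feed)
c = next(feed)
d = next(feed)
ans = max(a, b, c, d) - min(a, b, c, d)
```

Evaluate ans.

Step 1: Create generator and consume all values:
  a = next(feed) = 4
  b = next(feed) = 17
  c = next(feed) = 14
  d = next(feed) = 8
Step 2: max = 17, min = 4, ans = 17 - 4 = 13.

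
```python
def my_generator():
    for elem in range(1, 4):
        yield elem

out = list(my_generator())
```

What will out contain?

Step 1: The generator yields each value from range(1, 4).
Step 2: list() consumes all yields: [1, 2, 3].
Therefore out = [1, 2, 3].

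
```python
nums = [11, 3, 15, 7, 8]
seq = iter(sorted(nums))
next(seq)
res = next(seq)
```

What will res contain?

Step 1: sorted([11, 3, 15, 7, 8]) = [3, 7, 8, 11, 15].
Step 2: Create iterator and skip 1 elements.
Step 3: next() returns 7.
Therefore res = 7.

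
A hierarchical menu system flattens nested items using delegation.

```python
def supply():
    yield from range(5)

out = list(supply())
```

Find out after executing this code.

Step 1: yield from delegates to the iterable, yielding each element.
Step 2: Collected values: [0, 1, 2, 3, 4].
Therefore out = [0, 1, 2, 3, 4].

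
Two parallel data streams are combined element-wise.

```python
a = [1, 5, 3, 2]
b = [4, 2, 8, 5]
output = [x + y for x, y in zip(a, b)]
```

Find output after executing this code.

Step 1: Add corresponding elements:
  1 + 4 = 5
  5 + 2 = 7
  3 + 8 = 11
  2 + 5 = 7
Therefore output = [5, 7, 11, 7].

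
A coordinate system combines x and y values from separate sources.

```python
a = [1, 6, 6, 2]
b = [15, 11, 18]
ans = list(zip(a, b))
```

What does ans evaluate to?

Step 1: zip stops at shortest (len(a)=4, len(b)=3):
  Index 0: (1, 15)
  Index 1: (6, 11)
  Index 2: (6, 18)
Step 2: Last element of a (2) has no pair, dropped.
Therefore ans = [(1, 15), (6, 11), (6, 18)].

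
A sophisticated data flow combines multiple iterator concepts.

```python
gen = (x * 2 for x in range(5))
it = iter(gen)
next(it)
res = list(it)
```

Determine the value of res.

Step 1: Generator produces [0, 2, 4, 6, 8].
Step 2: next(it) consumes first element (0).
Step 3: list(it) collects remaining: [2, 4, 6, 8].
Therefore res = [2, 4, 6, 8].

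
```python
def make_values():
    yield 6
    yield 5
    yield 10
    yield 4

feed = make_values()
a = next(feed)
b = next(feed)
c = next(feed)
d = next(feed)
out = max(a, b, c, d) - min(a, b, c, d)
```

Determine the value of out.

Step 1: Create generator and consume all values:
  a = next(feed) = 6
  b = next(feed) = 5
  c = next(feed) = 10
  d = next(feed) = 4
Step 2: max = 10, min = 4, out = 10 - 4 = 6.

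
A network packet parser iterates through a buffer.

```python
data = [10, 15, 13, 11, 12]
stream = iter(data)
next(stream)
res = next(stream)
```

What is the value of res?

Step 1: Create iterator over [10, 15, 13, 11, 12].
Step 2: next() consumes 10.
Step 3: next() returns 15.
Therefore res = 15.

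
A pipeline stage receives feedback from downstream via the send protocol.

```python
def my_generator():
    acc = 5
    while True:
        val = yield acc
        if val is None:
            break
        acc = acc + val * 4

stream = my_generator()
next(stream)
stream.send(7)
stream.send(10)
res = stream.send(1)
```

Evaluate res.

Step 1: next() -> yield acc=5.
Step 2: send(7) -> val=7, acc = 5 + 7*4 = 33, yield 33.
Step 3: send(10) -> val=10, acc = 33 + 10*4 = 73, yield 73.
Step 4: send(1) -> val=1, acc = 73 + 1*4 = 77, yield 77.
Therefore res = 77.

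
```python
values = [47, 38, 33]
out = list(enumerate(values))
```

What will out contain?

Step 1: enumerate pairs each element with its index:
  (0, 47)
  (1, 38)
  (2, 33)
Therefore out = [(0, 47), (1, 38), (2, 33)].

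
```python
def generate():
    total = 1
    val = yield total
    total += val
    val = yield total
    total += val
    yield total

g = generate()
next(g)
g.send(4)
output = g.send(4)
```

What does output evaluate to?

Step 1: next() -> yield total=1.
Step 2: send(4) -> val=4, total = 1+4 = 5, yield 5.
Step 3: send(4) -> val=4, total = 5+4 = 9, yield 9.
Therefore output = 9.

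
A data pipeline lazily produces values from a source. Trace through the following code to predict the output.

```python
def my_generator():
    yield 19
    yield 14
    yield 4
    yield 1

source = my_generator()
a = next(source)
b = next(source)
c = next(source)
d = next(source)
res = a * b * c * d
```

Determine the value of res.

Step 1: Create generator and consume all values:
  a = next(source) = 19
  b = next(source) = 14
  c = next(source) = 4
  d = next(source) = 1
Step 2: res = 19 * 14 * 4 * 1 = 1064.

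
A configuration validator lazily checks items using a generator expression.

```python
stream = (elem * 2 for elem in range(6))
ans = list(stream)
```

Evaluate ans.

Step 1: For each elem in range(6), compute elem*2:
  elem=0: 0*2 = 0
  elem=1: 1*2 = 2
  elem=2: 2*2 = 4
  elem=3: 3*2 = 6
  elem=4: 4*2 = 8
  elem=5: 5*2 = 10
Therefore ans = [0, 2, 4, 6, 8, 10].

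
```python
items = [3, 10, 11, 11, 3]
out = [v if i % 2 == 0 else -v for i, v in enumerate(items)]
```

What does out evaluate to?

Step 1: For each (i, v), keep v if i is even, negate if odd:
  i=0 (even): keep 3
  i=1 (odd): negate to -10
  i=2 (even): keep 11
  i=3 (odd): negate to -11
  i=4 (even): keep 3
Therefore out = [3, -10, 11, -11, 3].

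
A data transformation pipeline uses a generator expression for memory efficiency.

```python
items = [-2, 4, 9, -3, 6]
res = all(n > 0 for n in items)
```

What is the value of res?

Step 1: Check n > 0 for each element in [-2, 4, 9, -3, 6]:
  -2 > 0: False
  4 > 0: True
  9 > 0: True
  -3 > 0: False
  6 > 0: True
Step 2: all() returns False.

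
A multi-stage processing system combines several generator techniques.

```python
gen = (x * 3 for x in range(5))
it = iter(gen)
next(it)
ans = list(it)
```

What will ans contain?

Step 1: Generator produces [0, 3, 6, 9, 12].
Step 2: next(it) consumes first element (0).
Step 3: list(it) collects remaining: [3, 6, 9, 12].
Therefore ans = [3, 6, 9, 12].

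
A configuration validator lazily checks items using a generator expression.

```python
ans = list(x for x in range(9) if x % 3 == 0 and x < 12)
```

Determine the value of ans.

Step 1: Filter range(9) where x % 3 == 0 and x < 12:
  x=0: both conditions met, included
  x=1: excluded (1 % 3 != 0)
  x=2: excluded (2 % 3 != 0)
  x=3: both conditions met, included
  x=4: excluded (4 % 3 != 0)
  x=5: excluded (5 % 3 != 0)
  x=6: both conditions met, included
  x=7: excluded (7 % 3 != 0)
  x=8: excluded (8 % 3 != 0)
Therefore ans = [0, 3, 6].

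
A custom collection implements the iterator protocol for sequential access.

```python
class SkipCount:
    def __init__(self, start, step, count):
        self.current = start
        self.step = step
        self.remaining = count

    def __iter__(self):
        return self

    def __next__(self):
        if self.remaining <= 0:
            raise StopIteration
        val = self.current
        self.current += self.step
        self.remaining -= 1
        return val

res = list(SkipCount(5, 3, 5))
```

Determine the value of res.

Step 1: SkipCount starts at 5, increments by 3, for 5 steps:
  Yield 5, then current += 3
  Yield 8, then current += 3
  Yield 11, then current += 3
  Yield 14, then current += 3
  Yield 17, then current += 3
Therefore res = [5, 8, 11, 14, 17].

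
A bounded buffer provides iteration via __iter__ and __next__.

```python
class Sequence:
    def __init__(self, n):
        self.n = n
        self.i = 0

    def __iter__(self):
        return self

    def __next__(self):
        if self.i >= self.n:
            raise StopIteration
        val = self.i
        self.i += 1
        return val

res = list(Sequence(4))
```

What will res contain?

Step 1: Sequence(4) creates an iterator counting 0 to 3.
Step 2: list() consumes all values: [0, 1, 2, 3].
Therefore res = [0, 1, 2, 3].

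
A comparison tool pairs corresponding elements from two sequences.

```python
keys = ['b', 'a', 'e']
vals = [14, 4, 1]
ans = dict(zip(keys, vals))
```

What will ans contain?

Step 1: zip pairs keys with values:
  'b' -> 14
  'a' -> 4
  'e' -> 1
Therefore ans = {'b': 14, 'a': 4, 'e': 1}.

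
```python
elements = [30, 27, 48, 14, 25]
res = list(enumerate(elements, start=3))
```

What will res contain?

Step 1: enumerate with start=3:
  (3, 30)
  (4, 27)
  (5, 48)
  (6, 14)
  (7, 25)
Therefore res = [(3, 30), (4, 27), (5, 48), (6, 14), (7, 25)].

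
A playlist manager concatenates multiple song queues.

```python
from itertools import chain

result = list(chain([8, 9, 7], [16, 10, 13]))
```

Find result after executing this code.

Step 1: chain() concatenates iterables: [8, 9, 7] + [16, 10, 13].
Therefore result = [8, 9, 7, 16, 10, 13].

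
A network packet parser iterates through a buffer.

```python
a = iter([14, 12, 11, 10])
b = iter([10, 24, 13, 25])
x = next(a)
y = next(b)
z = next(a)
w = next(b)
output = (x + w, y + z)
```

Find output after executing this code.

Step 1: a iterates [14, 12, 11, 10], b iterates [10, 24, 13, 25].
Step 2: x = next(a) = 14, y = next(b) = 10.
Step 3: z = next(a) = 12, w = next(b) = 24.
Step 4: output = (14 + 24, 10 + 12) = (38, 22).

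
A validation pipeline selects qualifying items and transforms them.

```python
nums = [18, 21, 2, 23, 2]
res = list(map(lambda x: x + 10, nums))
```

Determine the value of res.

Step 1: Apply lambda x: x + 10 to each element:
  18 -> 28
  21 -> 31
  2 -> 12
  23 -> 33
  2 -> 12
Therefore res = [28, 31, 12, 33, 12].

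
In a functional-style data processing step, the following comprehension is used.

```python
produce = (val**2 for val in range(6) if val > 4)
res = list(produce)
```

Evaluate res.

Step 1: For range(6), keep val > 4, then square:
  val=0: 0 <= 4, excluded
  val=1: 1 <= 4, excluded
  val=2: 2 <= 4, excluded
  val=3: 3 <= 4, excluded
  val=4: 4 <= 4, excluded
  val=5: 5 > 4, yield 5**2 = 25
Therefore res = [25].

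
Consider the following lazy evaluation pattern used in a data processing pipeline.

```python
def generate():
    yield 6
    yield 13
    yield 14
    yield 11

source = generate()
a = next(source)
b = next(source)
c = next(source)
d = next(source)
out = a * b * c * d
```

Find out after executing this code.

Step 1: Create generator and consume all values:
  a = next(source) = 6
  b = next(source) = 13
  c = next(source) = 14
  d = next(source) = 11
Step 2: out = 6 * 13 * 14 * 11 = 12012.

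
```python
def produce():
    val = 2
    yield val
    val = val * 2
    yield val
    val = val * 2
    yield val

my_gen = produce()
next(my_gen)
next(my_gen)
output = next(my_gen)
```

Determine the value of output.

Step 1: Trace through generator execution:
  Yield 1: val starts at 2, yield 2
  Yield 2: val = 2 * 2 = 4, yield 4
  Yield 3: val = 4 * 2 = 8, yield 8
Step 2: First next() gets 2, second next() gets the second value, third next() yields 8.
Therefore output = 8.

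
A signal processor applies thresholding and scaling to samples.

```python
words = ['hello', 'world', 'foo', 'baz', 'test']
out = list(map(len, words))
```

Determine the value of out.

Step 1: Map len() to each word:
  'hello' -> 5
  'world' -> 5
  'foo' -> 3
  'baz' -> 3
  'test' -> 4
Therefore out = [5, 5, 3, 3, 4].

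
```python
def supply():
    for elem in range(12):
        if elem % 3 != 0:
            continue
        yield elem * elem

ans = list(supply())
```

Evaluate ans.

Step 1: Only yield elem**2 when elem is divisible by 3:
  elem=0: 0 % 3 == 0, yield 0**2 = 0
  elem=3: 3 % 3 == 0, yield 3**2 = 9
  elem=6: 6 % 3 == 0, yield 6**2 = 36
  elem=9: 9 % 3 == 0, yield 9**2 = 81
Therefore ans = [0, 9, 36, 81].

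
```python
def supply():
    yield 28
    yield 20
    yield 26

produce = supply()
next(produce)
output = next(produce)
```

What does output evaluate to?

Step 1: supply() creates a generator.
Step 2: next(produce) yields 28 (consumed and discarded).
Step 3: next(produce) yields 20, assigned to output.
Therefore output = 20.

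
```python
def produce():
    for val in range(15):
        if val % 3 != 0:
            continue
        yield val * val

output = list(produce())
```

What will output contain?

Step 1: Only yield val**2 when val is divisible by 3:
  val=0: 0 % 3 == 0, yield 0**2 = 0
  val=3: 3 % 3 == 0, yield 3**2 = 9
  val=6: 6 % 3 == 0, yield 6**2 = 36
  val=9: 9 % 3 == 0, yield 9**2 = 81
  val=12: 12 % 3 == 0, yield 12**2 = 144
Therefore output = [0, 9, 36, 81, 144].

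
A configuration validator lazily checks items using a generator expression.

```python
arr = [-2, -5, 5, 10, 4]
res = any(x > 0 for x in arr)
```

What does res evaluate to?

Step 1: Check x > 0 for each element in [-2, -5, 5, 10, 4]:
  -2 > 0: False
  -5 > 0: False
  5 > 0: True
  10 > 0: True
  4 > 0: True
Step 2: any() returns True.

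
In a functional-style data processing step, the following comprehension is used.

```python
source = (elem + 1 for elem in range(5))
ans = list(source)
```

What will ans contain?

Step 1: For each elem in range(5), compute elem+1:
  elem=0: 0+1 = 1
  elem=1: 1+1 = 2
  elem=2: 2+1 = 3
  elem=3: 3+1 = 4
  elem=4: 4+1 = 5
Therefore ans = [1, 2, 3, 4, 5].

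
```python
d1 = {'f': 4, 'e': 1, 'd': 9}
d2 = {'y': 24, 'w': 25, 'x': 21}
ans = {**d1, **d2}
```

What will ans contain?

Step 1: Merge d1 and d2 (d2 values override on key conflicts).
Step 2: d1 has keys ['f', 'e', 'd'], d2 has keys ['y', 'w', 'x'].
Therefore ans = {'f': 4, 'e': 1, 'd': 9, 'y': 24, 'w': 25, 'x': 21}.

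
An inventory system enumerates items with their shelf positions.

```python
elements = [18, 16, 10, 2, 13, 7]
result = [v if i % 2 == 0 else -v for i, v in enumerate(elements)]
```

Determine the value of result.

Step 1: For each (i, v), keep v if i is even, negate if odd:
  i=0 (even): keep 18
  i=1 (odd): negate to -16
  i=2 (even): keep 10
  i=3 (odd): negate to -2
  i=4 (even): keep 13
  i=5 (odd): negate to -7
Therefore result = [18, -16, 10, -2, 13, -7].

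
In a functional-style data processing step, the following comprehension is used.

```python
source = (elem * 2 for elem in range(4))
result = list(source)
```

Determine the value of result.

Step 1: For each elem in range(4), compute elem*2:
  elem=0: 0*2 = 0
  elem=1: 1*2 = 2
  elem=2: 2*2 = 4
  elem=3: 3*2 = 6
Therefore result = [0, 2, 4, 6].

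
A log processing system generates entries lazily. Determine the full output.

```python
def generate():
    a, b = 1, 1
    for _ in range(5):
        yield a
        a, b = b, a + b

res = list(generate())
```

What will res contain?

Step 1: Fibonacci-like sequence starting with a=1, b=1:
  Iteration 1: yield a=1, then a,b = 1,2
  Iteration 2: yield a=1, then a,b = 2,3
  Iteration 3: yield a=2, then a,b = 3,5
  Iteration 4: yield a=3, then a,b = 5,8
  Iteration 5: yield a=5, then a,b = 8,13
Therefore res = [1, 1, 2, 3, 5].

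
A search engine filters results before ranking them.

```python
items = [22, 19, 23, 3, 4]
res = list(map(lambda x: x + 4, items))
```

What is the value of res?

Step 1: Apply lambda x: x + 4 to each element:
  22 -> 26
  19 -> 23
  23 -> 27
  3 -> 7
  4 -> 8
Therefore res = [26, 23, 27, 7, 8].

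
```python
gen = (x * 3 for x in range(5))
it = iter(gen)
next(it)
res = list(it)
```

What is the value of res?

Step 1: Generator produces [0, 3, 6, 9, 12].
Step 2: next(it) consumes first element (0).
Step 3: list(it) collects remaining: [3, 6, 9, 12].
Therefore res = [3, 6, 9, 12].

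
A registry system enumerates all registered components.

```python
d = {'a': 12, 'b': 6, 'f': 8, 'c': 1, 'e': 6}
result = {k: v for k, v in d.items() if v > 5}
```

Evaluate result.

Step 1: Filter items where value > 5:
  'a': 12 > 5: kept
  'b': 6 > 5: kept
  'f': 8 > 5: kept
  'c': 1 <= 5: removed
  'e': 6 > 5: kept
Therefore result = {'a': 12, 'b': 6, 'f': 8, 'e': 6}.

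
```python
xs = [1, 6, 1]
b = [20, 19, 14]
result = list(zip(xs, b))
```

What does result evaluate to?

Step 1: zip pairs elements at same index:
  Index 0: (1, 20)
  Index 1: (6, 19)
  Index 2: (1, 14)
Therefore result = [(1, 20), (6, 19), (1, 14)].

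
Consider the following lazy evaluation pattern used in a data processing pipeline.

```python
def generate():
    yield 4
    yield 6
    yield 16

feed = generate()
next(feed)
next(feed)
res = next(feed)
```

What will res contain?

Step 1: generate() creates a generator.
Step 2: next(feed) yields 4 (consumed and discarded).
Step 3: next(feed) yields 6 (consumed and discarded).
Step 4: next(feed) yields 16, assigned to res.
Therefore res = 16.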